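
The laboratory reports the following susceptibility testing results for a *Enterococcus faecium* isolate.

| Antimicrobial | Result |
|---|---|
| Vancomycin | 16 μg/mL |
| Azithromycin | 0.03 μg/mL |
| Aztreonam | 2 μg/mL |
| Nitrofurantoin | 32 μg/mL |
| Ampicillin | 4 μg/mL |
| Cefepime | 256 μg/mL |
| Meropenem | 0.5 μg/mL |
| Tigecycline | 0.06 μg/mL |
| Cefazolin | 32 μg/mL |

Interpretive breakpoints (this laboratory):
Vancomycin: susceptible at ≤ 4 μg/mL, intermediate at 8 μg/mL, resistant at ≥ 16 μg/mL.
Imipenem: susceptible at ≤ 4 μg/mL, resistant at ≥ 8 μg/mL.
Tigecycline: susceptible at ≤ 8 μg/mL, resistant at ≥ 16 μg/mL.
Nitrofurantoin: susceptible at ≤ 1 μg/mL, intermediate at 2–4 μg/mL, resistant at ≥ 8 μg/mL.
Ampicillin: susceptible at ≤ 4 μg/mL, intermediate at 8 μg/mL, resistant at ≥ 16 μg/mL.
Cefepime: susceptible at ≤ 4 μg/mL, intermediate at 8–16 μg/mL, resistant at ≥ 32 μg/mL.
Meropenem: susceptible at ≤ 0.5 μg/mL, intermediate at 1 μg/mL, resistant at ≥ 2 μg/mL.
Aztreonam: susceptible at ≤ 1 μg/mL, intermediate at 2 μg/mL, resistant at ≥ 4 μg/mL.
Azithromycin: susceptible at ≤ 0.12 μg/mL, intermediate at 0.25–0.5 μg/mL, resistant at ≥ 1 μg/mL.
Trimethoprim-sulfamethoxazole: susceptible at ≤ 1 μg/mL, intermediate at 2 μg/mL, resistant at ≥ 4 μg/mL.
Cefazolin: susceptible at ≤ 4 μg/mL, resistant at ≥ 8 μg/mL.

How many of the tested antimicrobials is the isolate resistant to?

Vancomycin (16 μg/mL) ≥ 16 μg/mL ⇒ resistant
Azithromycin (0.03 μg/mL) ≤ 0.12 μg/mL — S
Aztreonam (2 μg/mL) = 2 μg/mL → I
Nitrofurantoin 32 μg/mL: ≥ 8 μg/mL — Resistant
Ampicillin: 4 μg/mL is ≤ 4 μg/mL → S
Cefepime: 256 μg/mL is ≥ 32 μg/mL ⇒ Resistant
Meropenem (0.5 μg/mL) ≤ 0.5 μg/mL → susceptible
Tigecycline 0.06 μg/mL: ≤ 8 μg/mL ⇒ susceptible
Cefazolin: 32 μg/mL is ≥ 8 μg/mL ⇒ R
Resistant: 4

4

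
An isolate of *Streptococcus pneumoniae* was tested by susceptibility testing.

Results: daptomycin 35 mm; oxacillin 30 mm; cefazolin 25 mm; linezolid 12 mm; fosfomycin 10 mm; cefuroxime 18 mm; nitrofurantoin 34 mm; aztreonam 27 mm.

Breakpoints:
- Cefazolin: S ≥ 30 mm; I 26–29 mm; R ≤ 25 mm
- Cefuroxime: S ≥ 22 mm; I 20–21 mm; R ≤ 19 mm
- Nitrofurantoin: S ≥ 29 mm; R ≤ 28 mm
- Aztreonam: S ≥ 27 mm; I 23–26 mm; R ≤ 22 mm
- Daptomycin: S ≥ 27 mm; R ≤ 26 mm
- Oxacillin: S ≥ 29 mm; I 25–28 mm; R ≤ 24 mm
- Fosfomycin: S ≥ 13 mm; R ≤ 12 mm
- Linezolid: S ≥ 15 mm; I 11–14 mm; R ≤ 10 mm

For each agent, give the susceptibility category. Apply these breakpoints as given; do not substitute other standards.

Daptomycin: 35 mm is ≥ 27 mm → Susceptible
Oxacillin (30 mm) ≥ 29 mm ⇒ susceptible
Cefazolin: 25 mm is ≤ 25 mm — resistant
Linezolid (12 mm) in 11–14 mm → intermediate
Fosfomycin: 10 mm is ≤ 12 mm ⇒ R
Cefuroxime 18 mm: ≤ 19 mm → resistant
Nitrofurantoin: 34 mm is ≥ 29 mm — susceptible
Aztreonam (27 mm) ≥ 27 mm — S

S, S, R, I, R, R, S, S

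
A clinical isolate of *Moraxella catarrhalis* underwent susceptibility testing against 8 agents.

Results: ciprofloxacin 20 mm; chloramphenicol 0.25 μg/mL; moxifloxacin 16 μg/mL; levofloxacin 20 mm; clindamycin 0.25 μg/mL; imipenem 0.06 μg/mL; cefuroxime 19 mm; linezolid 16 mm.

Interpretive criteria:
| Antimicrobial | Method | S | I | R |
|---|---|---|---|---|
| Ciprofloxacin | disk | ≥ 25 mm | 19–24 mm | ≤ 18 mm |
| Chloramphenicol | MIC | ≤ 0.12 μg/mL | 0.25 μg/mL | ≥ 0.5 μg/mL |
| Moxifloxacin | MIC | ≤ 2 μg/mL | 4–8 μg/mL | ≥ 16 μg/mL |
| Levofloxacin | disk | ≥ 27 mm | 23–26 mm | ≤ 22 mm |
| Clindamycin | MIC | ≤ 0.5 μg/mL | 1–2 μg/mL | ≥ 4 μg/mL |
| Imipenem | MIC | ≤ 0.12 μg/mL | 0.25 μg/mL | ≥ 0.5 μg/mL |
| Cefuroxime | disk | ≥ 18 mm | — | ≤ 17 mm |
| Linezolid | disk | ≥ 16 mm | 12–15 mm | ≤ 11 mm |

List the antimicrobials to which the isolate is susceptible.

Ciprofloxacin (20 mm) in 19–24 mm ⇒ I
Chloramphenicol (0.25 μg/mL) = 0.25 μg/mL — Intermediate
Moxifloxacin 16 μg/mL: ≥ 16 μg/mL → Resistant
Levofloxacin (20 mm) ≤ 22 mm ⇒ Resistant
Clindamycin: 0.25 μg/mL is ≤ 0.5 μg/mL → Susceptible
Imipenem 0.06 μg/mL: ≤ 0.12 μg/mL ⇒ S
Cefuroxime (19 mm) ≥ 18 mm — Susceptible
Linezolid: 16 mm is ≥ 16 mm → Susceptible

clindamycin, imipenem, cefuroxime, linezolid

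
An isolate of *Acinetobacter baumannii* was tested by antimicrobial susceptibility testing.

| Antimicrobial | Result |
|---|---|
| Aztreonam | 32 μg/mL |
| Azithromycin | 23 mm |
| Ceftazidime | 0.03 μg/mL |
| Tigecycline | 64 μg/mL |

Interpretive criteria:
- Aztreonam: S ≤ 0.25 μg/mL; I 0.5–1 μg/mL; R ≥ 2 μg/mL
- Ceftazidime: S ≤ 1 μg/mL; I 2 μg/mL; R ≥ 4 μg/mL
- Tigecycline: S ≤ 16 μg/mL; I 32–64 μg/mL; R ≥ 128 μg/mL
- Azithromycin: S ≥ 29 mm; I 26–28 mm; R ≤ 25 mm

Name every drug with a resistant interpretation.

Aztreonam 32 μg/mL: ≥ 2 μg/mL — R
Azithromycin: 23 mm is ≤ 25 mm — R
Ceftazidime 0.03 μg/mL: ≤ 1 μg/mL → S
Tigecycline 64 μg/mL: in 32–64 μg/mL → I

aztreonam, azithromycin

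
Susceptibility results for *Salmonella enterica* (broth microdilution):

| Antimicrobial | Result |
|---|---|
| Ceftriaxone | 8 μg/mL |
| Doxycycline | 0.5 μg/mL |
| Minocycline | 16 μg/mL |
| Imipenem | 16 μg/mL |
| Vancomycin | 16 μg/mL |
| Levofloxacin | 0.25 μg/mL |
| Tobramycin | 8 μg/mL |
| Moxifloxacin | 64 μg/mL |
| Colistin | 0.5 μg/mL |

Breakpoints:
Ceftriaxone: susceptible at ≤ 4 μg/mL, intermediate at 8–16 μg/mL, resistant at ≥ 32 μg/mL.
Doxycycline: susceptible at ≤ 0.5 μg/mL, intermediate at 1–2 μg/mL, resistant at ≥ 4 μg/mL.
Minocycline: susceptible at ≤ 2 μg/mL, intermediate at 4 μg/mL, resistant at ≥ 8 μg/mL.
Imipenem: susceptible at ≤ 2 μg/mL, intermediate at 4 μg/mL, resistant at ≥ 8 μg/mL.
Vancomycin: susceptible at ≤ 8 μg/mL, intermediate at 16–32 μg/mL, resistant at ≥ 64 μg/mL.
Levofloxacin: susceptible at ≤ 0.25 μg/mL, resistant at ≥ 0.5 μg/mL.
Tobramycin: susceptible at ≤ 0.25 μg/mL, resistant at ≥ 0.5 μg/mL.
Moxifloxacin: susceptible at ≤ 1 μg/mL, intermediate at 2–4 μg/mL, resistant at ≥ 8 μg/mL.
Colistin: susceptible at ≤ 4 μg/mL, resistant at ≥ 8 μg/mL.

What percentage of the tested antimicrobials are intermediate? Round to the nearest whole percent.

Ceftriaxone (8 μg/mL) in 8–16 μg/mL → Intermediate
Doxycycline 0.5 μg/mL: ≤ 0.5 μg/mL ⇒ S
Minocycline 16 μg/mL: ≥ 8 μg/mL — R
Imipenem: 16 μg/mL is ≥ 8 μg/mL → Resistant
Vancomycin: 16 μg/mL is in 16–32 μg/mL — intermediate
Levofloxacin 0.25 μg/mL: ≤ 0.25 μg/mL → susceptible
Tobramycin: 8 μg/mL is ≥ 0.5 μg/mL → resistant
Moxifloxacin 64 μg/mL: ≥ 8 μg/mL ⇒ Resistant
Colistin 0.5 μg/mL: ≤ 4 μg/mL ⇒ susceptible
Intermediate: 2/9

22%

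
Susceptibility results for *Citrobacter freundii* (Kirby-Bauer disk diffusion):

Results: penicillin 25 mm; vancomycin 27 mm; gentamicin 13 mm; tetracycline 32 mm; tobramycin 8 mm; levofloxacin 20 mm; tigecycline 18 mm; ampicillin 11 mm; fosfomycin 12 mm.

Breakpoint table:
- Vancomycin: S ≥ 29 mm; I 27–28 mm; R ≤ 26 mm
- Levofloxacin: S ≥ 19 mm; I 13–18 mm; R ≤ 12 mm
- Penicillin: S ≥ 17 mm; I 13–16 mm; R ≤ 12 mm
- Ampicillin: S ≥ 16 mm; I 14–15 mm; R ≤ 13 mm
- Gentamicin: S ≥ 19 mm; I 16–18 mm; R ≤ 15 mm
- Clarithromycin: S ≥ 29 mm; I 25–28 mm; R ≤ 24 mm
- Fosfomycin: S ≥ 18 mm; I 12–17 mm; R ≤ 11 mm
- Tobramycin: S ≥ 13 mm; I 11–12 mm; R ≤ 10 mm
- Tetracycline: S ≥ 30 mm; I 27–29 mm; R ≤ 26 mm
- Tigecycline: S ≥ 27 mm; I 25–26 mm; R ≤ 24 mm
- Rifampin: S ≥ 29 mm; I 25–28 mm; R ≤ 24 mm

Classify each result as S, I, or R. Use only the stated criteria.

S, I, R, S, R, S, R, R, I

Penicillin 25 mm: ≥ 17 mm → susceptible
Vancomycin: 27 mm is in 27–28 mm ⇒ intermediate
Gentamicin 13 mm: ≤ 15 mm ⇒ resistant
Tetracycline (32 mm) ≥ 30 mm ⇒ susceptible
Tobramycin (8 mm) ≤ 10 mm → R
Levofloxacin (20 mm) ≥ 19 mm → S
Tigecycline: 18 mm is ≤ 24 mm ⇒ Resistant
Ampicillin: 11 mm is ≤ 13 mm → Resistant
Fosfomycin 12 mm: in 12–17 mm ⇒ Intermediate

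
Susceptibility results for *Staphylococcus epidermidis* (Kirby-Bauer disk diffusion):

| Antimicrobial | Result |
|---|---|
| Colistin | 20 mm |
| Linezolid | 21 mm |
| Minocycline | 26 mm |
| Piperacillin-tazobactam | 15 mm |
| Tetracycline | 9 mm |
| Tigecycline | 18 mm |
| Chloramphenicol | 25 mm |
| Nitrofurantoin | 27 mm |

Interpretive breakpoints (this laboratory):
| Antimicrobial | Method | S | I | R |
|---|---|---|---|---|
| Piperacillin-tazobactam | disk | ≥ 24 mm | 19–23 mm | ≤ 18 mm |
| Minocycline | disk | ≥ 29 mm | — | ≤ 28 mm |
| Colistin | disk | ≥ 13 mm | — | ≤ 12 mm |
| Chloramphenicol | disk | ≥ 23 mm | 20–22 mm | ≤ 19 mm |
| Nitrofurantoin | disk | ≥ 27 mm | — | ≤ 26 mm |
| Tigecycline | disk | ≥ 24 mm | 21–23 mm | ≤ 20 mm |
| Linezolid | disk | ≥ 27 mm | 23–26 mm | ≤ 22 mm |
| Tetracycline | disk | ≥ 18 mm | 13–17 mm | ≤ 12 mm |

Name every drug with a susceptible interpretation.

colistin, chloramphenicol, nitrofurantoin

Colistin: 20 mm is ≥ 13 mm — susceptible
Linezolid: 21 mm is ≤ 22 mm → Resistant
Minocycline (26 mm) ≤ 28 mm ⇒ resistant
Piperacillin-tazobactam 15 mm: ≤ 18 mm → resistant
Tetracycline 9 mm: ≤ 12 mm — R
Tigecycline (18 mm) ≤ 20 mm → Resistant
Chloramphenicol: 25 mm is ≥ 23 mm ⇒ susceptible
Nitrofurantoin 27 mm: ≥ 27 mm — S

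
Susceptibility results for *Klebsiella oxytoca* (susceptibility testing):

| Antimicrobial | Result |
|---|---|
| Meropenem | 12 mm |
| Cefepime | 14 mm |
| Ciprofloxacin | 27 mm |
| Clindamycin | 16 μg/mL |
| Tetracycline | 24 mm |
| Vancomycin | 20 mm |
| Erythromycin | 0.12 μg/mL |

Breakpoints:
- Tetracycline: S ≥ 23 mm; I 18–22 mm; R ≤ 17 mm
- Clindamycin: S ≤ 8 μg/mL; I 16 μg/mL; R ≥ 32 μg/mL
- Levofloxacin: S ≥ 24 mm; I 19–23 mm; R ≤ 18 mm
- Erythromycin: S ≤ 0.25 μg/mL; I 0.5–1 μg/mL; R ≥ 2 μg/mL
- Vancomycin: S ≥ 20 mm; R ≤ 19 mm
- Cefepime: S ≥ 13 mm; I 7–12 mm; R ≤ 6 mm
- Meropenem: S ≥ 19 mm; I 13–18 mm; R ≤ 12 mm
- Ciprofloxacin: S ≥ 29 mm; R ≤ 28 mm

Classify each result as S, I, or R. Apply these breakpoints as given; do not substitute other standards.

Meropenem (12 mm) ≤ 12 mm → Resistant
Cefepime 14 mm: ≥ 13 mm — S
Ciprofloxacin 27 mm: ≤ 28 mm ⇒ R
Clindamycin (16 μg/mL) = 16 μg/mL — Intermediate
Tetracycline 24 mm: ≥ 23 mm ⇒ susceptible
Vancomycin 20 mm: ≥ 20 mm → susceptible
Erythromycin (0.12 μg/mL) ≤ 0.25 μg/mL ⇒ Susceptible

R, S, R, I, S, S, S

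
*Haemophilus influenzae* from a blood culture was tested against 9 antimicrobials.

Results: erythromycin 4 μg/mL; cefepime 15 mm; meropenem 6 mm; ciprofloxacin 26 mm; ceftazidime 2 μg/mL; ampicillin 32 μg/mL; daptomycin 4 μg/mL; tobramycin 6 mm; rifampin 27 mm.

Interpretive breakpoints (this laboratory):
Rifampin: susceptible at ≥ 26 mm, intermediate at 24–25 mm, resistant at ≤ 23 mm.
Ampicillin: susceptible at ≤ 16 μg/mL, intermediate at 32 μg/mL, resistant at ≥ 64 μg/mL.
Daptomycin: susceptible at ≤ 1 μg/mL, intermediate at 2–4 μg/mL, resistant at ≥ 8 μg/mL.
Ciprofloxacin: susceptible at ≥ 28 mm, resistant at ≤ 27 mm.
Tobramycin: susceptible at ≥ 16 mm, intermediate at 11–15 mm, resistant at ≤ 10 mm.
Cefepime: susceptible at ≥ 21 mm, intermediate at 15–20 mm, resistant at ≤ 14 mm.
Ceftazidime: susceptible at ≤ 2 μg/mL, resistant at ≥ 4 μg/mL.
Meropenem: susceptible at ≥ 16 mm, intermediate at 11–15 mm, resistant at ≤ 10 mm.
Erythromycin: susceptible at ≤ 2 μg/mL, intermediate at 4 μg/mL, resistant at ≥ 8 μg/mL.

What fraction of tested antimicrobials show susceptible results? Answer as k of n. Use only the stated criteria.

Erythromycin (4 μg/mL) = 4 μg/mL → I
Cefepime (15 mm) in 15–20 mm → intermediate
Meropenem (6 mm) ≤ 10 mm ⇒ resistant
Ciprofloxacin: 26 mm is ≤ 27 mm ⇒ R
Ceftazidime: 2 μg/mL is ≤ 2 μg/mL → Susceptible
Ampicillin 32 μg/mL: = 32 μg/mL ⇒ Intermediate
Daptomycin (4 μg/mL) in 2–4 μg/mL → I
Tobramycin (6 mm) ≤ 10 mm — R
Rifampin 27 mm: ≥ 26 mm — susceptible
Susceptible: 2/9

2 of 9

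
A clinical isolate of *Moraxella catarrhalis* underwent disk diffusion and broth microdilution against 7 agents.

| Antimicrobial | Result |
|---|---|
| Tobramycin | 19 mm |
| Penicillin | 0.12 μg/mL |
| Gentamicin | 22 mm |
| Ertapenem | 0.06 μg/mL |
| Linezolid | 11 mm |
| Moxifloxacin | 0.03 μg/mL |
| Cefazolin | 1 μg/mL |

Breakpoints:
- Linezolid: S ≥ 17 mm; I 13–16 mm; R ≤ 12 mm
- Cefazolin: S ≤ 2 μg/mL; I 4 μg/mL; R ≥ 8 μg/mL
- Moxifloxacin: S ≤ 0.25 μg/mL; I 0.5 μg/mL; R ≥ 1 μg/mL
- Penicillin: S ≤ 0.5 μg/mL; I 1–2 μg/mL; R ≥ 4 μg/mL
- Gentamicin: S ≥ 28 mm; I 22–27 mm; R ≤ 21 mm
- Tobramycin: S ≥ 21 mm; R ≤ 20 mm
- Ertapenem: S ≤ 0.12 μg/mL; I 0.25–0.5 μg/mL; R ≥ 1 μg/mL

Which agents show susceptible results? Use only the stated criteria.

Tobramycin 19 mm: ≤ 20 mm → R
Penicillin 0.12 μg/mL: ≤ 0.5 μg/mL → S
Gentamicin 22 mm: in 22–27 mm → Intermediate
Ertapenem (0.06 μg/mL) ≤ 0.12 μg/mL → Susceptible
Linezolid: 11 mm is ≤ 12 mm → Resistant
Moxifloxacin: 0.03 μg/mL is ≤ 0.25 μg/mL → susceptible
Cefazolin: 1 μg/mL is ≤ 2 μg/mL ⇒ Susceptible

penicillin, ertapenem, moxifloxacin, cefazolin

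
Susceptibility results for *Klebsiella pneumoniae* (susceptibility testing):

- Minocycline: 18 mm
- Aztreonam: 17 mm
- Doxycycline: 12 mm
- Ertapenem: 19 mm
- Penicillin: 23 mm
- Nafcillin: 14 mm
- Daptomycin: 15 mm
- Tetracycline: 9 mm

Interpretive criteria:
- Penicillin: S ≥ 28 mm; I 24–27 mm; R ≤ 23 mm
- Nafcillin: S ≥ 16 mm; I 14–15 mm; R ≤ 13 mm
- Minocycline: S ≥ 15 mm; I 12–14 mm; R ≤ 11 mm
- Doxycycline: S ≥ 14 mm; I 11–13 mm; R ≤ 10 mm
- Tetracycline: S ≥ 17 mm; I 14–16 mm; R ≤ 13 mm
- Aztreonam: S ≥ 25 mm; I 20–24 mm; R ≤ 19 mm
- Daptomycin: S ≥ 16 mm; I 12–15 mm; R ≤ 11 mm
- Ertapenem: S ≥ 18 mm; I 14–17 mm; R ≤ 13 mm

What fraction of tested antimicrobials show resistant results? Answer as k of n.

Minocycline (18 mm) ≥ 15 mm ⇒ susceptible
Aztreonam 17 mm: ≤ 19 mm — resistant
Doxycycline: 12 mm is in 11–13 mm ⇒ I
Ertapenem (19 mm) ≥ 18 mm → susceptible
Penicillin 23 mm: ≤ 23 mm → Resistant
Nafcillin: 14 mm is in 14–15 mm — Intermediate
Daptomycin: 15 mm is in 12–15 mm — intermediate
Tetracycline: 9 mm is ≤ 13 mm ⇒ Resistant
Resistant: 3/8

3 of 8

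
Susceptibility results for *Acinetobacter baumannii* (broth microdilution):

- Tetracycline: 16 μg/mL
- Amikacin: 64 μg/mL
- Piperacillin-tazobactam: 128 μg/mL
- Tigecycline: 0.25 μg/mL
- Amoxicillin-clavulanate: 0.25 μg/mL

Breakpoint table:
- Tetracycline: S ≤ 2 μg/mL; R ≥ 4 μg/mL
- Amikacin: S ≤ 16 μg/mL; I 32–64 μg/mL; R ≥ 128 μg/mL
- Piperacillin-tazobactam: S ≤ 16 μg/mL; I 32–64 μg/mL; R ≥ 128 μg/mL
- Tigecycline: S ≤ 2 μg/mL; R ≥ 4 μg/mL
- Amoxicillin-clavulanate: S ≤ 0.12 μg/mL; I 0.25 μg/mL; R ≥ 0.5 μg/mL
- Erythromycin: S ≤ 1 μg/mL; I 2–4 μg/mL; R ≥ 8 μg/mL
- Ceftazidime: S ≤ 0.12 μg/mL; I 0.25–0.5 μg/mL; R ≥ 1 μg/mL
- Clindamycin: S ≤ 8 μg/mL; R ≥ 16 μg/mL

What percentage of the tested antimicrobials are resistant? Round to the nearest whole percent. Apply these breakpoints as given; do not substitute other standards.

40%

Tetracycline 16 μg/mL: ≥ 4 μg/mL → resistant
Amikacin 64 μg/mL: in 32–64 μg/mL → intermediate
Piperacillin-tazobactam (128 μg/mL) ≥ 128 μg/mL — Resistant
Tigecycline (0.25 μg/mL) ≤ 2 μg/mL — Susceptible
Amoxicillin-clavulanate: 0.25 μg/mL is = 0.25 μg/mL → intermediate
Resistant: 2/5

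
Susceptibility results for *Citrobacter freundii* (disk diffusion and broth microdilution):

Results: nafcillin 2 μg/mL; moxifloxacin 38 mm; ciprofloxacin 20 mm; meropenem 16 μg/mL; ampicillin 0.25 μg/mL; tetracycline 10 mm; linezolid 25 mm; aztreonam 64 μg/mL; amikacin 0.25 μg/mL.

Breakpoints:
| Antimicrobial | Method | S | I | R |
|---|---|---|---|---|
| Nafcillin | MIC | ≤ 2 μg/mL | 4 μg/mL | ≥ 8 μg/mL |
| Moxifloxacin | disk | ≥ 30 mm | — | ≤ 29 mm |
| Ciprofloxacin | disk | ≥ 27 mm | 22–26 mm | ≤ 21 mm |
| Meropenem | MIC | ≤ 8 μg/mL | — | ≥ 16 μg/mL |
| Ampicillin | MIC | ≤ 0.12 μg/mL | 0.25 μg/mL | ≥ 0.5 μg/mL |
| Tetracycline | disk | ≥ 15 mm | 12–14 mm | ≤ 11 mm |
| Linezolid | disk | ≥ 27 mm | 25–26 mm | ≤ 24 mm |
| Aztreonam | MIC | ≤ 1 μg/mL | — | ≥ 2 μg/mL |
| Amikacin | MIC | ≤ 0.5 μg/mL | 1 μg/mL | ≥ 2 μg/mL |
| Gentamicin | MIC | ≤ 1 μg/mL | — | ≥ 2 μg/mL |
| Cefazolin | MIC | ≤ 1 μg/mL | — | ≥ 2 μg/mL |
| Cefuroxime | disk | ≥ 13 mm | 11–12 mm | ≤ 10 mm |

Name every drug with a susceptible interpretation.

nafcillin, moxifloxacin, amikacin

Nafcillin (2 μg/mL) ≤ 2 μg/mL → S
Moxifloxacin 38 mm: ≥ 30 mm → susceptible
Ciprofloxacin (20 mm) ≤ 21 mm ⇒ resistant
Meropenem (16 μg/mL) ≥ 16 μg/mL → Resistant
Ampicillin: 0.25 μg/mL is = 0.25 μg/mL — intermediate
Tetracycline: 10 mm is ≤ 11 mm → Resistant
Linezolid 25 mm: in 25–26 mm — Intermediate
Aztreonam: 64 μg/mL is ≥ 2 μg/mL ⇒ Resistant
Amikacin 0.25 μg/mL: ≤ 0.5 μg/mL → Susceptible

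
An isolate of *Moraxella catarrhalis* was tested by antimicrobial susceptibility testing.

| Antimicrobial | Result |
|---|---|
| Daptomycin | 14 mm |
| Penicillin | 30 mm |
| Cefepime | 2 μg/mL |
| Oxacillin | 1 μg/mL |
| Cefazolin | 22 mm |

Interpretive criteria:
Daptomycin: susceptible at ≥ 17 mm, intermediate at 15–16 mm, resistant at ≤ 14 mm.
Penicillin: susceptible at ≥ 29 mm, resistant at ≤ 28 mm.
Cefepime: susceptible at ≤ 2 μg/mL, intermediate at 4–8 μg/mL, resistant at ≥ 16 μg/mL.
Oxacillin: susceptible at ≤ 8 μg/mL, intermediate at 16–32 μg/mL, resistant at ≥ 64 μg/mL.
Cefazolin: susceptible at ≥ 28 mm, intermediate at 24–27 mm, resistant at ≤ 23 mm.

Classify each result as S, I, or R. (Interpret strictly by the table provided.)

R, S, S, S, R

Daptomycin 14 mm: ≤ 14 mm — R
Penicillin (30 mm) ≥ 29 mm ⇒ Susceptible
Cefepime 2 μg/mL: ≤ 2 μg/mL → S
Oxacillin: 1 μg/mL is ≤ 8 μg/mL — S
Cefazolin (22 mm) ≤ 23 mm → resistant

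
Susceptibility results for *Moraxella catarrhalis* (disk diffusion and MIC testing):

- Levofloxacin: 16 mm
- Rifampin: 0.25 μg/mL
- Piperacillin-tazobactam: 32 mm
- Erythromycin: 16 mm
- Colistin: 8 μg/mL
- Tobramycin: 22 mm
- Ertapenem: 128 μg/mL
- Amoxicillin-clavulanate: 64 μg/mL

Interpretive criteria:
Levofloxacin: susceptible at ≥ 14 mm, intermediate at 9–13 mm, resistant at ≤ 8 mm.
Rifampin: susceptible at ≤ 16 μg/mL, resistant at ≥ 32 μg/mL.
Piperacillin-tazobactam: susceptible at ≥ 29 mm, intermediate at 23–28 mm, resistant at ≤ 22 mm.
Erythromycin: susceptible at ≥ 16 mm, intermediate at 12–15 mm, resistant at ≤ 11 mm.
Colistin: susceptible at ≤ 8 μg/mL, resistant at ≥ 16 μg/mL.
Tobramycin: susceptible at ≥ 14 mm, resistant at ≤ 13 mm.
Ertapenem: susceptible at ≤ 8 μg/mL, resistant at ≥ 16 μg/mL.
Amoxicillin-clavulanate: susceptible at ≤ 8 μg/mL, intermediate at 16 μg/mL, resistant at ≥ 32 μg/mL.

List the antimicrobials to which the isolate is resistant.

ertapenem, amoxicillin-clavulanate

Levofloxacin: 16 mm is ≥ 14 mm — Susceptible
Rifampin 0.25 μg/mL: ≤ 16 μg/mL — Susceptible
Piperacillin-tazobactam: 32 mm is ≥ 29 mm ⇒ Susceptible
Erythromycin 16 mm: ≥ 16 mm → susceptible
Colistin: 8 μg/mL is ≤ 8 μg/mL → Susceptible
Tobramycin: 22 mm is ≥ 14 mm ⇒ Susceptible
Ertapenem 128 μg/mL: ≥ 16 μg/mL — resistant
Amoxicillin-clavulanate: 64 μg/mL is ≥ 32 μg/mL → R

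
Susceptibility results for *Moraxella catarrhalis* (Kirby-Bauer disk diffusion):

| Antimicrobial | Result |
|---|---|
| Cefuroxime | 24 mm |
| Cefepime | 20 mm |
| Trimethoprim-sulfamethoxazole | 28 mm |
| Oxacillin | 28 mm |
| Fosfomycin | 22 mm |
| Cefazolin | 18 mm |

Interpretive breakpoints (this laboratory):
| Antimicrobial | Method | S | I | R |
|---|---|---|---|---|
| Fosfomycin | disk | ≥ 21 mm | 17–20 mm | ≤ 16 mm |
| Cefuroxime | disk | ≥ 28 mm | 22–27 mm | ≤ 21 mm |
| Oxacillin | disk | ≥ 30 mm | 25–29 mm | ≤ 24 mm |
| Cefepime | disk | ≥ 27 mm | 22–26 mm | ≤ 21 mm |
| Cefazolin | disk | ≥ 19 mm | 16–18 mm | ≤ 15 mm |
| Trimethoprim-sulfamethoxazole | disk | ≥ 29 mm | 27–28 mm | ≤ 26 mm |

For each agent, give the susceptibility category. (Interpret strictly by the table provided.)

Cefuroxime 24 mm: in 22–27 mm → Intermediate
Cefepime (20 mm) ≤ 21 mm → resistant
Trimethoprim-sulfamethoxazole 28 mm: in 27–28 mm → intermediate
Oxacillin (28 mm) in 25–29 mm — I
Fosfomycin: 22 mm is ≥ 21 mm → susceptible
Cefazolin: 18 mm is in 16–18 mm ⇒ I

I, R, I, I, S, I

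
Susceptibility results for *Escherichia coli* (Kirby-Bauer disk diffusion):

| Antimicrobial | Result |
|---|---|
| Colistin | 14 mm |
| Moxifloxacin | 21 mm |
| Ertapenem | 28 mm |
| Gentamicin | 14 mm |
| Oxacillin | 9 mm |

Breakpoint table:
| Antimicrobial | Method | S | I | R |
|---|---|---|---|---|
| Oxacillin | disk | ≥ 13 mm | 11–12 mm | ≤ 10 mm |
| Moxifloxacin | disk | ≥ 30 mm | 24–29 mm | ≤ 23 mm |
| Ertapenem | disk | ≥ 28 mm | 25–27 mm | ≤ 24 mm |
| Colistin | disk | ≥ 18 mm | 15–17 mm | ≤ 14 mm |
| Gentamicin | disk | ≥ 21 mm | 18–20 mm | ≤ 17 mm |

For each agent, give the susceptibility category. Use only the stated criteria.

Colistin (14 mm) ≤ 14 mm ⇒ R
Moxifloxacin: 21 mm is ≤ 23 mm — Resistant
Ertapenem 28 mm: ≥ 28 mm ⇒ S
Gentamicin 14 mm: ≤ 17 mm ⇒ R
Oxacillin 9 mm: ≤ 10 mm → resistant

R, R, S, R, R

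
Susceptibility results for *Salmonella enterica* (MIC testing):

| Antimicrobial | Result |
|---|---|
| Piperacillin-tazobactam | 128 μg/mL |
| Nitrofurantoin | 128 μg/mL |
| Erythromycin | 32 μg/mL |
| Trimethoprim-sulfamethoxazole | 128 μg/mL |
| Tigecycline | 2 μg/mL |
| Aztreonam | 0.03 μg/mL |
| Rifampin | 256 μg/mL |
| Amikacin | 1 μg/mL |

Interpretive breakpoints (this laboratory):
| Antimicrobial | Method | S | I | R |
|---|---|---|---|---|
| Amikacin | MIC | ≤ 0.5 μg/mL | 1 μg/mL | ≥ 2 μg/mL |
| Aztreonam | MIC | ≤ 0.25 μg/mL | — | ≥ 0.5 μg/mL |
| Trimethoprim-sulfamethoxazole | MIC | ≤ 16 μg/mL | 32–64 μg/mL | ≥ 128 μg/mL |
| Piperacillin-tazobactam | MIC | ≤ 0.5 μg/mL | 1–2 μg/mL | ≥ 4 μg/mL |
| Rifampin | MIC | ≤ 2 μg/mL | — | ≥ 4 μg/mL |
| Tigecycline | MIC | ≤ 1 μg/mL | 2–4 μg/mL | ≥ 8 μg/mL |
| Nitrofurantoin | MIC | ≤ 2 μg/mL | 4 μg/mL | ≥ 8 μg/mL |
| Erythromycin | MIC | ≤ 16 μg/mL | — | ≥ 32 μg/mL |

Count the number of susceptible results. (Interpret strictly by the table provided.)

Piperacillin-tazobactam: 128 μg/mL is ≥ 4 μg/mL — Resistant
Nitrofurantoin (128 μg/mL) ≥ 8 μg/mL ⇒ Resistant
Erythromycin 32 μg/mL: ≥ 32 μg/mL → R
Trimethoprim-sulfamethoxazole (128 μg/mL) ≥ 128 μg/mL → resistant
Tigecycline (2 μg/mL) in 2–4 μg/mL → I
Aztreonam 0.03 μg/mL: ≤ 0.25 μg/mL — susceptible
Rifampin (256 μg/mL) ≥ 4 μg/mL → resistant
Amikacin: 1 μg/mL is = 1 μg/mL ⇒ Intermediate
Susceptible: 1

1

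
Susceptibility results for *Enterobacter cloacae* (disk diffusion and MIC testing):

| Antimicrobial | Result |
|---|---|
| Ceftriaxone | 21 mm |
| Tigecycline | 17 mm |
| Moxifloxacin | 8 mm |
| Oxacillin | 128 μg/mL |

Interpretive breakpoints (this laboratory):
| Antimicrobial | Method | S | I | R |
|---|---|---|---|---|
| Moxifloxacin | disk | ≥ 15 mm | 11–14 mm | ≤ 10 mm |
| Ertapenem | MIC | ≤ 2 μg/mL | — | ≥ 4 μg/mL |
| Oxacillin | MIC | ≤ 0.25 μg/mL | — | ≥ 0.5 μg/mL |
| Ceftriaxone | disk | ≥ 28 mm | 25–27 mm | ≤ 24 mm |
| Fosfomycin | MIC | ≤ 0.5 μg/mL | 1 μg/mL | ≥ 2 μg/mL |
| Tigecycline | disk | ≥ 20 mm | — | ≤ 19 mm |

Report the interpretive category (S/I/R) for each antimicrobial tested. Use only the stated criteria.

R, R, R, R

Ceftriaxone 21 mm: ≤ 24 mm — resistant
Tigecycline 17 mm: ≤ 19 mm — Resistant
Moxifloxacin (8 mm) ≤ 10 mm — resistant
Oxacillin 128 μg/mL: ≥ 0.5 μg/mL ⇒ resistant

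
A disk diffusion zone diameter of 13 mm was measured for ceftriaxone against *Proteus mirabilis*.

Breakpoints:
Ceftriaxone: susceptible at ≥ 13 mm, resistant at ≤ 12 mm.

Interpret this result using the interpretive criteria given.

Ceftriaxone 13 mm: ≥ 13 mm ⇒ susceptible

S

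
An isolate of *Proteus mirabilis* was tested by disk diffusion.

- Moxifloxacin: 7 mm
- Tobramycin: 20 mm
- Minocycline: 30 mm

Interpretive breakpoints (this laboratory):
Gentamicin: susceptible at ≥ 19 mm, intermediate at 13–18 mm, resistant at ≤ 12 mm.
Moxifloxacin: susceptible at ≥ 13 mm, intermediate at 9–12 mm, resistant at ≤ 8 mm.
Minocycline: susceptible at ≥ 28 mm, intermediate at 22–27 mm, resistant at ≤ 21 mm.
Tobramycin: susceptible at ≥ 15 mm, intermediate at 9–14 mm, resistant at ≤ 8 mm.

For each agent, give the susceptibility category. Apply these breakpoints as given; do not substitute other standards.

R, S, S

Moxifloxacin 7 mm: ≤ 8 mm ⇒ resistant
Tobramycin: 20 mm is ≥ 15 mm ⇒ susceptible
Minocycline (30 mm) ≥ 28 mm ⇒ Susceptible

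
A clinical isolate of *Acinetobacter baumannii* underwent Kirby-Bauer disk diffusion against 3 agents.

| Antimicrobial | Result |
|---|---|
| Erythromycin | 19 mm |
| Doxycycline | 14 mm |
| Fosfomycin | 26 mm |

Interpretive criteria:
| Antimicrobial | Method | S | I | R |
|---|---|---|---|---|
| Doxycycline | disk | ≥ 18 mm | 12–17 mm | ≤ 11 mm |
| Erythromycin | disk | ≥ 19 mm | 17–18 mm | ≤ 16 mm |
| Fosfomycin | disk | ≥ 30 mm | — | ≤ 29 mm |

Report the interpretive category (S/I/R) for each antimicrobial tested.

Erythromycin (19 mm) ≥ 19 mm ⇒ Susceptible
Doxycycline (14 mm) in 12–17 mm — Intermediate
Fosfomycin (26 mm) ≤ 29 mm ⇒ Resistant

S, I, R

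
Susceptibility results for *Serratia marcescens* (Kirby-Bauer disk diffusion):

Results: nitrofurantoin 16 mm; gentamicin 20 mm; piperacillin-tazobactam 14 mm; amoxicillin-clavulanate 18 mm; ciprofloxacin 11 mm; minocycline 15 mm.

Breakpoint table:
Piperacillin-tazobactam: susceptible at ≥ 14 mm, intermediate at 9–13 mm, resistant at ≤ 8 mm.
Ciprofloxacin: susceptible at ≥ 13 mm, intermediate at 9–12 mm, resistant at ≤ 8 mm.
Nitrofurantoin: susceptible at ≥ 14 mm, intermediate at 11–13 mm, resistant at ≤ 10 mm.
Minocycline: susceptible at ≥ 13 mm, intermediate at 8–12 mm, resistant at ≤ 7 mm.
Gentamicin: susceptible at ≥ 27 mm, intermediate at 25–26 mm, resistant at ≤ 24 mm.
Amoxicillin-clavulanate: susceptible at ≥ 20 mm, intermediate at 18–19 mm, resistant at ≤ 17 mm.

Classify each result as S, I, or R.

Nitrofurantoin: 16 mm is ≥ 14 mm — Susceptible
Gentamicin: 20 mm is ≤ 24 mm → Resistant
Piperacillin-tazobactam 14 mm: ≥ 14 mm → S
Amoxicillin-clavulanate (18 mm) in 18–19 mm ⇒ Intermediate
Ciprofloxacin 11 mm: in 9–12 mm ⇒ I
Minocycline 15 mm: ≥ 13 mm ⇒ susceptible

S, R, S, I, I, S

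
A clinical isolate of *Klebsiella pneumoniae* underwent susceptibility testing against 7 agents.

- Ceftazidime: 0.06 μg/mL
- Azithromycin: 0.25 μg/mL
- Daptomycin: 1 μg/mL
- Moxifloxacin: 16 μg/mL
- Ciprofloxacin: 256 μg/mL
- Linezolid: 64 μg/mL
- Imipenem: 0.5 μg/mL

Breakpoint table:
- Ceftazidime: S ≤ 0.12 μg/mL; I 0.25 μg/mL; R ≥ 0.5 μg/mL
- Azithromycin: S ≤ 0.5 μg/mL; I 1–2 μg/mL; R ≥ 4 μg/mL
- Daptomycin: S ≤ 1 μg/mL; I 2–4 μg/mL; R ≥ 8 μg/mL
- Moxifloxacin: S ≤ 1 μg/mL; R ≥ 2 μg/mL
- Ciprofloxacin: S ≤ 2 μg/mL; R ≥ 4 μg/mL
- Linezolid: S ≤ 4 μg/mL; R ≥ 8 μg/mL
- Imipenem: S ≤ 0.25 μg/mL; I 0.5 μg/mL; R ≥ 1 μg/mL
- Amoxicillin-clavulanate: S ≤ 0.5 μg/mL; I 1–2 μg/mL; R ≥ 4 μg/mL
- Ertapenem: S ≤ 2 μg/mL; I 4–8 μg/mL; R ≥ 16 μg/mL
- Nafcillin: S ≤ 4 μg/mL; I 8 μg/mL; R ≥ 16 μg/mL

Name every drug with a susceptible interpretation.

Ceftazidime: 0.06 μg/mL is ≤ 0.12 μg/mL ⇒ susceptible
Azithromycin (0.25 μg/mL) ≤ 0.5 μg/mL ⇒ susceptible
Daptomycin 1 μg/mL: ≤ 1 μg/mL ⇒ Susceptible
Moxifloxacin 16 μg/mL: ≥ 2 μg/mL — Resistant
Ciprofloxacin 256 μg/mL: ≥ 4 μg/mL → resistant
Linezolid (64 μg/mL) ≥ 8 μg/mL — Resistant
Imipenem (0.5 μg/mL) = 0.5 μg/mL — Intermediate

ceftazidime, azithromycin, daptomycin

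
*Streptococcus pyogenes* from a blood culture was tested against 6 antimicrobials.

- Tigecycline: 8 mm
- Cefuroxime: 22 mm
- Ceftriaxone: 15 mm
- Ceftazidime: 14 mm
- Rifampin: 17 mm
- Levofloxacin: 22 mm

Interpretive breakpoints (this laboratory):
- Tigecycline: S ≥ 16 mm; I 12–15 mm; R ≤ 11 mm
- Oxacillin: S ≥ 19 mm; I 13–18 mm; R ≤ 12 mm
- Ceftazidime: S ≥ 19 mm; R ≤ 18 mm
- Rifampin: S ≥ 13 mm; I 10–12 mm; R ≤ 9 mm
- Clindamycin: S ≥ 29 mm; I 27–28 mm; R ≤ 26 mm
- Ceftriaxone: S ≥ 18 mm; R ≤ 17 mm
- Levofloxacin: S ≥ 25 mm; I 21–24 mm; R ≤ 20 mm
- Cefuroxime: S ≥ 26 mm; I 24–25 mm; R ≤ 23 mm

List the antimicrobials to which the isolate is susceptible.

rifampin

Tigecycline 8 mm: ≤ 11 mm ⇒ R
Cefuroxime (22 mm) ≤ 23 mm — resistant
Ceftriaxone 15 mm: ≤ 17 mm → R
Ceftazidime (14 mm) ≤ 18 mm — resistant
Rifampin: 17 mm is ≥ 13 mm → Susceptible
Levofloxacin 22 mm: in 21–24 mm — I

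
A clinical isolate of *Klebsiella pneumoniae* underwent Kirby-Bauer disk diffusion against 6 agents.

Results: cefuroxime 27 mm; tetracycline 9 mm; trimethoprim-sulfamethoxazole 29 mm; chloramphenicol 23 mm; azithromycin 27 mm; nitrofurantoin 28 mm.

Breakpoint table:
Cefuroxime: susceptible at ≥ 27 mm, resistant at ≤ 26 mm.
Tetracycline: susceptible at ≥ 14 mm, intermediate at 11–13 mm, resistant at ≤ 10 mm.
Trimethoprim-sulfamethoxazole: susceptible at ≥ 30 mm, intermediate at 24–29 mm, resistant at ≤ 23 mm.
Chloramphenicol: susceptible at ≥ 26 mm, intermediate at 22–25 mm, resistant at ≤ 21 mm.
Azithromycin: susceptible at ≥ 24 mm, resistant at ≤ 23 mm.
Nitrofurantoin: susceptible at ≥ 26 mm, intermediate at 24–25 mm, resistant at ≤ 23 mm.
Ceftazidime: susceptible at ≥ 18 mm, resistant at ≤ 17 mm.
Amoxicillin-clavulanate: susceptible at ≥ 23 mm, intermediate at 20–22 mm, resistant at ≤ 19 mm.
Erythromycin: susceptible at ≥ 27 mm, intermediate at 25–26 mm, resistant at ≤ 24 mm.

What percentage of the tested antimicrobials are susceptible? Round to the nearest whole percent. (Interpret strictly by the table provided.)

50%

Cefuroxime: 27 mm is ≥ 27 mm ⇒ S
Tetracycline 9 mm: ≤ 10 mm ⇒ R
Trimethoprim-sulfamethoxazole: 29 mm is in 24–29 mm ⇒ I
Chloramphenicol 23 mm: in 22–25 mm → intermediate
Azithromycin 27 mm: ≥ 24 mm ⇒ Susceptible
Nitrofurantoin 28 mm: ≥ 26 mm ⇒ susceptible
Susceptible: 3/6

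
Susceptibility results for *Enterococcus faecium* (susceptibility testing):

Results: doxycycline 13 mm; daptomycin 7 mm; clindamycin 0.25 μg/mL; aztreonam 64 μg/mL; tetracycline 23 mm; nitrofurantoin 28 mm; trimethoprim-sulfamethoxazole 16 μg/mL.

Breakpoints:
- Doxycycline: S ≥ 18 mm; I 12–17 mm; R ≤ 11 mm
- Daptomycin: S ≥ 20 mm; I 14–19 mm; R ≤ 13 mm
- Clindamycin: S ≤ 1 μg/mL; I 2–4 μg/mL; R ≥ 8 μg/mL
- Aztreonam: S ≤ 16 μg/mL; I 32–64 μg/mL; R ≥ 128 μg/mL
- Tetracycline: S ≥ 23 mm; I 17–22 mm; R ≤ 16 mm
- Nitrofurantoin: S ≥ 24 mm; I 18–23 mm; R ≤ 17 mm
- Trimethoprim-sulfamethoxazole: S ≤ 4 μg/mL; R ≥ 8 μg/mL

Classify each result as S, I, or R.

I, R, S, I, S, S, R

Doxycycline (13 mm) in 12–17 mm — intermediate
Daptomycin: 7 mm is ≤ 13 mm → Resistant
Clindamycin: 0.25 μg/mL is ≤ 1 μg/mL — Susceptible
Aztreonam: 64 μg/mL is in 32–64 μg/mL — Intermediate
Tetracycline (23 mm) ≥ 23 mm ⇒ S
Nitrofurantoin (28 mm) ≥ 24 mm → Susceptible
Trimethoprim-sulfamethoxazole 16 μg/mL: ≥ 8 μg/mL — R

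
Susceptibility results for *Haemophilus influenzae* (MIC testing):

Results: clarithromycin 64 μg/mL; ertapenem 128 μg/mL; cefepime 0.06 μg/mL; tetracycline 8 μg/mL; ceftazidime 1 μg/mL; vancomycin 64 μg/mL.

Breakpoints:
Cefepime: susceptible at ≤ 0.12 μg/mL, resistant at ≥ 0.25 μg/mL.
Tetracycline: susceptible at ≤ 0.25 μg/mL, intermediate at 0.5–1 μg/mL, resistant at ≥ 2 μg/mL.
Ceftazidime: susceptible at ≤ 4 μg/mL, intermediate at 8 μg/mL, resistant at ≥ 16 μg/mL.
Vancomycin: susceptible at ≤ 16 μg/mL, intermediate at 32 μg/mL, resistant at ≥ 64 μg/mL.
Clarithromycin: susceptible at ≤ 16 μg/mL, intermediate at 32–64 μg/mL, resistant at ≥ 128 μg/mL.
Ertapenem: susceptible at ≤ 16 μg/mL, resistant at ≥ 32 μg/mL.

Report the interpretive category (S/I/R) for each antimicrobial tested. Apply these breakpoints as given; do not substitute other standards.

I, R, S, R, S, R

Clarithromycin (64 μg/mL) in 32–64 μg/mL → intermediate
Ertapenem (128 μg/mL) ≥ 32 μg/mL ⇒ R
Cefepime (0.06 μg/mL) ≤ 0.12 μg/mL — Susceptible
Tetracycline (8 μg/mL) ≥ 2 μg/mL ⇒ resistant
Ceftazidime (1 μg/mL) ≤ 4 μg/mL → S
Vancomycin (64 μg/mL) ≥ 64 μg/mL → resistant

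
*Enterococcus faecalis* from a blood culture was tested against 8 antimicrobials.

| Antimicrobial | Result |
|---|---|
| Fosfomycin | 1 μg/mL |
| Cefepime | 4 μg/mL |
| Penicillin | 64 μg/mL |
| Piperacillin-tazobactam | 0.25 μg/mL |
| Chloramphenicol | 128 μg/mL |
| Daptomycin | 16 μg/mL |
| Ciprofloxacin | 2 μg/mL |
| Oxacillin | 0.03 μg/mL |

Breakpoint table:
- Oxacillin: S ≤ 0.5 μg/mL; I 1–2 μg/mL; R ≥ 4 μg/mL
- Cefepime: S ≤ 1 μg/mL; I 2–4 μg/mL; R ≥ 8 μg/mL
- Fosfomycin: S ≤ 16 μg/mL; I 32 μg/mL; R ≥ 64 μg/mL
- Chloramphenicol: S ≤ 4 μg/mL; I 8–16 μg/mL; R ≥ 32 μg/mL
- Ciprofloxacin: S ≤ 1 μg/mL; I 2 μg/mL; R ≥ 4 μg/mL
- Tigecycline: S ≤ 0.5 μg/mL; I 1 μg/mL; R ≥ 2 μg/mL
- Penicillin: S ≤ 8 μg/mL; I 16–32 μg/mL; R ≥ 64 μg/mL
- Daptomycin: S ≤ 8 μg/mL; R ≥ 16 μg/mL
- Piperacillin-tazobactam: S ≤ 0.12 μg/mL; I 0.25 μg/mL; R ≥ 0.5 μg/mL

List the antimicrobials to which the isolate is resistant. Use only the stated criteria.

penicillin, chloramphenicol, daptomycin

Fosfomycin: 1 μg/mL is ≤ 16 μg/mL — Susceptible
Cefepime: 4 μg/mL is in 2–4 μg/mL → intermediate
Penicillin (64 μg/mL) ≥ 64 μg/mL ⇒ Resistant
Piperacillin-tazobactam 0.25 μg/mL: = 0.25 μg/mL → Intermediate
Chloramphenicol 128 μg/mL: ≥ 32 μg/mL ⇒ R
Daptomycin 16 μg/mL: ≥ 16 μg/mL ⇒ Resistant
Ciprofloxacin 2 μg/mL: = 2 μg/mL → Intermediate
Oxacillin 0.03 μg/mL: ≤ 0.5 μg/mL — susceptible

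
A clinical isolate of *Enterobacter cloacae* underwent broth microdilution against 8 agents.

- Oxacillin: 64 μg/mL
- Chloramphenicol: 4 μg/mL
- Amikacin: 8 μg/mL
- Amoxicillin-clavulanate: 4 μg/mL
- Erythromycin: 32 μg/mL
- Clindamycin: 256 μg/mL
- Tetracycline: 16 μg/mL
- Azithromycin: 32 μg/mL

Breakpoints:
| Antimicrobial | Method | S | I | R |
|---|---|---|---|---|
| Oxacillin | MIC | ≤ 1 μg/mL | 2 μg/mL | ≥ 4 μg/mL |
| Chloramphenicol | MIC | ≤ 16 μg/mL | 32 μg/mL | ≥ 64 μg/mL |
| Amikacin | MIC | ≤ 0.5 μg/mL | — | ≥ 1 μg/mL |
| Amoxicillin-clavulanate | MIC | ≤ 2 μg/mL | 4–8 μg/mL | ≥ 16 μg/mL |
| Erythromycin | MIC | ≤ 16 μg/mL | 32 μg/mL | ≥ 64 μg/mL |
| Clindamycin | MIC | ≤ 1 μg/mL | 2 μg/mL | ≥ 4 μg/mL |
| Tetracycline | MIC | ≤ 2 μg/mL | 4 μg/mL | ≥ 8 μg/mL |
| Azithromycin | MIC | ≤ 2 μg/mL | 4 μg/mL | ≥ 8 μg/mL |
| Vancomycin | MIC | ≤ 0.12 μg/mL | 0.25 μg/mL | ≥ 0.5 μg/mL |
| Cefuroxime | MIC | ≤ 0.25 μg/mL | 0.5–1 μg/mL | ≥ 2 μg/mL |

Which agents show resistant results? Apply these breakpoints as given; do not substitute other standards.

oxacillin, amikacin, clindamycin, tetracycline, azithromycin

Oxacillin (64 μg/mL) ≥ 4 μg/mL ⇒ resistant
Chloramphenicol 4 μg/mL: ≤ 16 μg/mL — Susceptible
Amikacin: 8 μg/mL is ≥ 1 μg/mL → resistant
Amoxicillin-clavulanate: 4 μg/mL is in 4–8 μg/mL → I
Erythromycin 32 μg/mL: = 32 μg/mL ⇒ Intermediate
Clindamycin: 256 μg/mL is ≥ 4 μg/mL — R
Tetracycline 16 μg/mL: ≥ 8 μg/mL ⇒ resistant
Azithromycin (32 μg/mL) ≥ 8 μg/mL ⇒ Resistant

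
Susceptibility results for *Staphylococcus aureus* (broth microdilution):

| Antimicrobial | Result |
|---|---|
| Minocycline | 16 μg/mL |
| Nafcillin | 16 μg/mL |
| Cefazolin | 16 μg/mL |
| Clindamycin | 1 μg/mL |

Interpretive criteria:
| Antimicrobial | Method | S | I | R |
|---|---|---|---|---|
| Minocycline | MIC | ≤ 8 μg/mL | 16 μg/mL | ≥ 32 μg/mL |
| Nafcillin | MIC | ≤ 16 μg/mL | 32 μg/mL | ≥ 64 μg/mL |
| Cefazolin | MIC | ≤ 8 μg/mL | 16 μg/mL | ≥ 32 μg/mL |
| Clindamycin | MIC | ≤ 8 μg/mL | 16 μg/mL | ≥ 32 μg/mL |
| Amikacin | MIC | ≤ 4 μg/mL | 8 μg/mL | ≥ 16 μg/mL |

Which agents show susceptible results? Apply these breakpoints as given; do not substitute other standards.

Minocycline (16 μg/mL) = 16 μg/mL → Intermediate
Nafcillin: 16 μg/mL is ≤ 16 μg/mL — Susceptible
Cefazolin (16 μg/mL) = 16 μg/mL → I
Clindamycin: 1 μg/mL is ≤ 8 μg/mL → Susceptible

nafcillin, clindamycin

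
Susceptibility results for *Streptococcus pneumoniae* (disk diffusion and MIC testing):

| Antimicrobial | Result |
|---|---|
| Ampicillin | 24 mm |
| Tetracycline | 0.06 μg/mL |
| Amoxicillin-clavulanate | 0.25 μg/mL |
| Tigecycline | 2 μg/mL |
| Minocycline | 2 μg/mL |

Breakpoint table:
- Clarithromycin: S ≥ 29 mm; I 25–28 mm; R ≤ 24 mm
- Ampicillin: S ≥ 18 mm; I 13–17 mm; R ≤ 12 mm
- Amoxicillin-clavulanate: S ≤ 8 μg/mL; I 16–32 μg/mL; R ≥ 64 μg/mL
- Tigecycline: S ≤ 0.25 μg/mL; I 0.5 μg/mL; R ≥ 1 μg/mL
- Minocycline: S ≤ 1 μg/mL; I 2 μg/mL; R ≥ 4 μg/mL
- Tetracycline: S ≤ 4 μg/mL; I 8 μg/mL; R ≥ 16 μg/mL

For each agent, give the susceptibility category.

S, S, S, R, I

Ampicillin 24 mm: ≥ 18 mm → Susceptible
Tetracycline: 0.06 μg/mL is ≤ 4 μg/mL → S
Amoxicillin-clavulanate (0.25 μg/mL) ≤ 8 μg/mL — S
Tigecycline (2 μg/mL) ≥ 1 μg/mL ⇒ resistant
Minocycline: 2 μg/mL is = 2 μg/mL ⇒ Intermediate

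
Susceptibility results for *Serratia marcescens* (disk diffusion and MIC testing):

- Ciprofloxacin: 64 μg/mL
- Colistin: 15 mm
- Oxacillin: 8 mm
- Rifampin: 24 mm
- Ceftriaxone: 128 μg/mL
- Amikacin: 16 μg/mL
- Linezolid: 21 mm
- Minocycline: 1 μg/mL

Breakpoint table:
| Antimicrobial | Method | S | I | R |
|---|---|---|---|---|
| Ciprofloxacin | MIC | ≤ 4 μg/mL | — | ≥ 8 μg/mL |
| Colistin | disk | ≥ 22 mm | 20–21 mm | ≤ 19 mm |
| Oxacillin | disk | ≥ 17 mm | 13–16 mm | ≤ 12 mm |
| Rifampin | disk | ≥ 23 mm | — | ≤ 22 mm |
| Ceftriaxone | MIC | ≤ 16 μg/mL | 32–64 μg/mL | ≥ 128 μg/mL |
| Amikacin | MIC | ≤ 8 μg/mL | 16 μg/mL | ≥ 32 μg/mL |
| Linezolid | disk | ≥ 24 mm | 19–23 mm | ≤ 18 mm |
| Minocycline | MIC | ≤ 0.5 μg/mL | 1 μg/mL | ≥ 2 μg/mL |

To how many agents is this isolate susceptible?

Ciprofloxacin 64 μg/mL: ≥ 8 μg/mL → R
Colistin 15 mm: ≤ 19 mm ⇒ Resistant
Oxacillin (8 mm) ≤ 12 mm → R
Rifampin: 24 mm is ≥ 23 mm → Susceptible
Ceftriaxone: 128 μg/mL is ≥ 128 μg/mL ⇒ R
Amikacin 16 μg/mL: = 16 μg/mL → Intermediate
Linezolid 21 mm: in 19–23 mm ⇒ I
Minocycline (1 μg/mL) = 1 μg/mL → I
Susceptible: 1

1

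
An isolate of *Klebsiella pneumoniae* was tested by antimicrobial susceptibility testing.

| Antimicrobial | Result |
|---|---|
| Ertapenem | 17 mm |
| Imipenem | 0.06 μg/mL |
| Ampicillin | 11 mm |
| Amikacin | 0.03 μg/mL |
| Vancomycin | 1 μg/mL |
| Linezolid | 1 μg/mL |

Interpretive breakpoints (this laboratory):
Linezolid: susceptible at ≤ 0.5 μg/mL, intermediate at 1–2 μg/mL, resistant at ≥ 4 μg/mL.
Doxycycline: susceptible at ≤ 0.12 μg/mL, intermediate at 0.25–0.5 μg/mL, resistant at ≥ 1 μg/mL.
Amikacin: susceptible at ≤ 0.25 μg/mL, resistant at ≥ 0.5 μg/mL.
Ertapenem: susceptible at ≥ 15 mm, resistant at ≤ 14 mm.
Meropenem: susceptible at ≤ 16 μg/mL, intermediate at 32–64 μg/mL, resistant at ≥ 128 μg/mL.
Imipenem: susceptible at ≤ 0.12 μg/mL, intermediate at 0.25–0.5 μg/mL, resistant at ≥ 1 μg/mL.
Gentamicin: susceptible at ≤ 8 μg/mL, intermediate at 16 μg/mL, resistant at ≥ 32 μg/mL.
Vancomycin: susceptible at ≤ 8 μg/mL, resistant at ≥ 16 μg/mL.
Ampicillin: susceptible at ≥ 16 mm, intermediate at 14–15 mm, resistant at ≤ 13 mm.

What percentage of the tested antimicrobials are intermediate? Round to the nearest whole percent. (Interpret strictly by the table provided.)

17%

Ertapenem (17 mm) ≥ 15 mm — susceptible
Imipenem: 0.06 μg/mL is ≤ 0.12 μg/mL → S
Ampicillin 11 mm: ≤ 13 mm — resistant
Amikacin (0.03 μg/mL) ≤ 0.25 μg/mL → Susceptible
Vancomycin 1 μg/mL: ≤ 8 μg/mL — susceptible
Linezolid 1 μg/mL: in 1–2 μg/mL → Intermediate
Intermediate: 1/6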